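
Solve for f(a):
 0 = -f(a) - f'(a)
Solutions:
 f(a) = C1*exp(-a)


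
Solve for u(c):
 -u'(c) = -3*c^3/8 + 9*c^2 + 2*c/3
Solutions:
 u(c) = C1 + 3*c^4/32 - 3*c^3 - c^2/3


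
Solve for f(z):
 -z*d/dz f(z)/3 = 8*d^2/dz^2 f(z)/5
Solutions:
 f(z) = C1 + C2*erf(sqrt(15)*z/12)


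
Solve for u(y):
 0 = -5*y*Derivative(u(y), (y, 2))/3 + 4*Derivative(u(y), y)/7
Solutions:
 u(y) = C1 + C2*y^(47/35)


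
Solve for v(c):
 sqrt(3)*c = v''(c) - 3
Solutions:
 v(c) = C1 + C2*c + sqrt(3)*c^3/6 + 3*c^2/2


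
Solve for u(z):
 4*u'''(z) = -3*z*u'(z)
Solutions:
 u(z) = C1 + Integral(C2*airyai(-6^(1/3)*z/2) + C3*airybi(-6^(1/3)*z/2), z)


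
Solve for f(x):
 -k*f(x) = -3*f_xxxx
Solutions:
 f(x) = C1*exp(-3^(3/4)*k^(1/4)*x/3) + C2*exp(3^(3/4)*k^(1/4)*x/3) + C3*exp(-3^(3/4)*I*k^(1/4)*x/3) + C4*exp(3^(3/4)*I*k^(1/4)*x/3)


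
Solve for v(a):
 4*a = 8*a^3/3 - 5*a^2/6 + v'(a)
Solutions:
 v(a) = C1 - 2*a^4/3 + 5*a^3/18 + 2*a^2


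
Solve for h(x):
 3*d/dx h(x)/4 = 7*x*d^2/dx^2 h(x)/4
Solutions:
 h(x) = C1 + C2*x^(10/7)


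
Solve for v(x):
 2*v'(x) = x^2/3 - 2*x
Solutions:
 v(x) = C1 + x^3/18 - x^2/2


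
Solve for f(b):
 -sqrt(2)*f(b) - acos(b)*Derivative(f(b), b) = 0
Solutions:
 f(b) = C1*exp(-sqrt(2)*Integral(1/acos(b), b))


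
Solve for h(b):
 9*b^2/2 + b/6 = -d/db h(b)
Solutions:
 h(b) = C1 - 3*b^3/2 - b^2/12


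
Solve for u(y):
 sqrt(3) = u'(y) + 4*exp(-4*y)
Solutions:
 u(y) = C1 + sqrt(3)*y + exp(-4*y)


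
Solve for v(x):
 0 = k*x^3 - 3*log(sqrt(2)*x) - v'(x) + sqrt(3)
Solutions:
 v(x) = C1 + k*x^4/4 - 3*x*log(x) - 3*x*log(2)/2 + sqrt(3)*x + 3*x


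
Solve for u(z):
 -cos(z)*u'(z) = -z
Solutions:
 u(z) = C1 + Integral(z/cos(z), z)


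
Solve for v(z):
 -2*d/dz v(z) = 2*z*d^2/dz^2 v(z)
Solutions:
 v(z) = C1 + C2*log(z)


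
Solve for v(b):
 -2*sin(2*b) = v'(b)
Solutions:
 v(b) = C1 + cos(2*b)


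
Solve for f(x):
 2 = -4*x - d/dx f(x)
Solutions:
 f(x) = C1 - 2*x^2 - 2*x


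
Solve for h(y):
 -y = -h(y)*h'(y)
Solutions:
 h(y) = -sqrt(C1 + y^2)
 h(y) = sqrt(C1 + y^2)


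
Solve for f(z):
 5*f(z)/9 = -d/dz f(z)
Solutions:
 f(z) = C1*exp(-5*z/9)


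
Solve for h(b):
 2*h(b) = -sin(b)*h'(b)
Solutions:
 h(b) = C1*(cos(b) + 1)/(cos(b) - 1)


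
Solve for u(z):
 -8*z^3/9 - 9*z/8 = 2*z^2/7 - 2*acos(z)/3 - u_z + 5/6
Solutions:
 u(z) = C1 + 2*z^4/9 + 2*z^3/21 + 9*z^2/16 - 2*z*acos(z)/3 + 5*z/6 + 2*sqrt(1 - z^2)/3


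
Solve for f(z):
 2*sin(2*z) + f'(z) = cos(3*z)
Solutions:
 f(z) = C1 + sin(3*z)/3 + cos(2*z)


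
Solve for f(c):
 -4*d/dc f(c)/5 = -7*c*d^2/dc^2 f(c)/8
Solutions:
 f(c) = C1 + C2*c^(67/35)


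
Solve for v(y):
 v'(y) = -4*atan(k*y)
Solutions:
 v(y) = C1 - 4*Piecewise((y*atan(k*y) - log(k^2*y^2 + 1)/(2*k), Ne(k, 0)), (0, True))


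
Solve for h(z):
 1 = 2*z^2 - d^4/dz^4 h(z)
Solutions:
 h(z) = C1 + C2*z + C3*z^2 + C4*z^3 + z^6/180 - z^4/24


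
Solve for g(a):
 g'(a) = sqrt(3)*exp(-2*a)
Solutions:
 g(a) = C1 - sqrt(3)*exp(-2*a)/2


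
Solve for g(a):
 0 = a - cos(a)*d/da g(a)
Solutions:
 g(a) = C1 + Integral(a/cos(a), a)


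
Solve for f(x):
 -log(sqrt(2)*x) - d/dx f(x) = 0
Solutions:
 f(x) = C1 - x*log(x) - x*log(2)/2 + x


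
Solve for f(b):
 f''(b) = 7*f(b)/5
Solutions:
 f(b) = C1*exp(-sqrt(35)*b/5) + C2*exp(sqrt(35)*b/5)


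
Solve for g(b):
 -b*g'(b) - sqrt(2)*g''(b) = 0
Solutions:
 g(b) = C1 + C2*erf(2^(1/4)*b/2)


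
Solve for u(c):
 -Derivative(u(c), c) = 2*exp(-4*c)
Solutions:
 u(c) = C1 + exp(-4*c)/2


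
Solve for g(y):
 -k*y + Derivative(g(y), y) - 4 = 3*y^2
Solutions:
 g(y) = C1 + k*y^2/2 + y^3 + 4*y


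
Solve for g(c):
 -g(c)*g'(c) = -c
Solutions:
 g(c) = -sqrt(C1 + c^2)
 g(c) = sqrt(C1 + c^2)


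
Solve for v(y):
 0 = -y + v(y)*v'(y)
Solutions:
 v(y) = -sqrt(C1 + y^2)
 v(y) = sqrt(C1 + y^2)


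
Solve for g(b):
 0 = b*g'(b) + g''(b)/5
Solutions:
 g(b) = C1 + C2*erf(sqrt(10)*b/2)


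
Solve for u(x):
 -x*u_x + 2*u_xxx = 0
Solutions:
 u(x) = C1 + Integral(C2*airyai(2^(2/3)*x/2) + C3*airybi(2^(2/3)*x/2), x)


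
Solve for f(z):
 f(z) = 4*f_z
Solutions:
 f(z) = C1*exp(z/4)


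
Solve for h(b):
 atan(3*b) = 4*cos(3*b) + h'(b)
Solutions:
 h(b) = C1 + b*atan(3*b) - log(9*b^2 + 1)/6 - 4*sin(3*b)/3


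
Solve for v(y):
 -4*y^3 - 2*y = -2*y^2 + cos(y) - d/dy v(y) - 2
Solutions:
 v(y) = C1 + y^4 - 2*y^3/3 + y^2 - 2*y + sin(y)


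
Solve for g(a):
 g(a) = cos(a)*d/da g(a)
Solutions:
 g(a) = C1*sqrt(sin(a) + 1)/sqrt(sin(a) - 1)


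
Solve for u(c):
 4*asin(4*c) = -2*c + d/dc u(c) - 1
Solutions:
 u(c) = C1 + c^2 + 4*c*asin(4*c) + c + sqrt(1 - 16*c^2)


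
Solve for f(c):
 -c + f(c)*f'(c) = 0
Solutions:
 f(c) = -sqrt(C1 + c^2)
 f(c) = sqrt(C1 + c^2)


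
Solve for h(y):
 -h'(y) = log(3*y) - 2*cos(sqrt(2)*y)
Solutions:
 h(y) = C1 - y*log(y) - y*log(3) + y + sqrt(2)*sin(sqrt(2)*y)


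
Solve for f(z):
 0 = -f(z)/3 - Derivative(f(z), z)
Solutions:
 f(z) = C1*exp(-z/3)


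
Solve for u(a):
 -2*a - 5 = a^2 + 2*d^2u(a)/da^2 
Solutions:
 u(a) = C1 + C2*a - a^4/24 - a^3/6 - 5*a^2/4


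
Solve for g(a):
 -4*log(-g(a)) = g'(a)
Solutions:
 -li(-g(a)) = C1 - 4*a


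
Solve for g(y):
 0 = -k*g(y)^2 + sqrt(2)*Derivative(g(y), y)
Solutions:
 g(y) = -2/(C1 + sqrt(2)*k*y)


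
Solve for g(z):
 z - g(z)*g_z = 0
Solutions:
 g(z) = -sqrt(C1 + z^2)
 g(z) = sqrt(C1 + z^2)


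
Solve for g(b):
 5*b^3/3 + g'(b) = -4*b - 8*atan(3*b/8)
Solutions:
 g(b) = C1 - 5*b^4/12 - 2*b^2 - 8*b*atan(3*b/8) + 32*log(9*b^2 + 64)/3


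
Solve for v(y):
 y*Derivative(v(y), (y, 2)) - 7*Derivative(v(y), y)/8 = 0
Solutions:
 v(y) = C1 + C2*y^(15/8)


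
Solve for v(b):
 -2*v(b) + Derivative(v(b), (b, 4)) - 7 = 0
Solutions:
 v(b) = C1*exp(-2^(1/4)*b) + C2*exp(2^(1/4)*b) + C3*sin(2^(1/4)*b) + C4*cos(2^(1/4)*b) - 7/2


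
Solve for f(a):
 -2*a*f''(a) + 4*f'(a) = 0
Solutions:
 f(a) = C1 + C2*a^3


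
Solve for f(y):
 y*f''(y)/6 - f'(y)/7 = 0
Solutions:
 f(y) = C1 + C2*y^(13/7)


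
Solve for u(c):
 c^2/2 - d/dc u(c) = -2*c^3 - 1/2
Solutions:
 u(c) = C1 + c^4/2 + c^3/6 + c/2


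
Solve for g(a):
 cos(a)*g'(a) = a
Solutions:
 g(a) = C1 + Integral(a/cos(a), a)


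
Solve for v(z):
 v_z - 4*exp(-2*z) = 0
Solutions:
 v(z) = C1 - 2*exp(-2*z)


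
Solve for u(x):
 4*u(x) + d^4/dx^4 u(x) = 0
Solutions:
 u(x) = (C1*sin(x) + C2*cos(x))*exp(-x) + (C3*sin(x) + C4*cos(x))*exp(x)


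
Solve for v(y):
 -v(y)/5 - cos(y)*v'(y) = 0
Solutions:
 v(y) = C1*(sin(y) - 1)^(1/10)/(sin(y) + 1)^(1/10)


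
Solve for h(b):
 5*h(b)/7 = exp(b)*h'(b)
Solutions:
 h(b) = C1*exp(-5*exp(-b)/7)


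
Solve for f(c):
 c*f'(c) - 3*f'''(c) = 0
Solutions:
 f(c) = C1 + Integral(C2*airyai(3^(2/3)*c/3) + C3*airybi(3^(2/3)*c/3), c)


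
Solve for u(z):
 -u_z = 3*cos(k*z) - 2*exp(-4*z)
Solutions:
 u(z) = C1 - exp(-4*z)/2 - 3*sin(k*z)/k


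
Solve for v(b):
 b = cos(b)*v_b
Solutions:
 v(b) = C1 + Integral(b/cos(b), b)


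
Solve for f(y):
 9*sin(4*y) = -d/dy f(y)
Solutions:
 f(y) = C1 + 9*cos(4*y)/4


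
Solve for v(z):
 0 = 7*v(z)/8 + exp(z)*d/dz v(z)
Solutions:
 v(z) = C1*exp(7*exp(-z)/8)


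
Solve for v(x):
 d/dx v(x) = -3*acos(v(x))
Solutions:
 Integral(1/acos(_y), (_y, v(x))) = C1 - 3*x


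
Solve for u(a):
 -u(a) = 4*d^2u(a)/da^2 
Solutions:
 u(a) = C1*sin(a/2) + C2*cos(a/2)


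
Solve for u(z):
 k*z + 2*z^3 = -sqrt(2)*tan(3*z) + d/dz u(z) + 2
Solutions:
 u(z) = C1 + k*z^2/2 + z^4/2 - 2*z - sqrt(2)*log(cos(3*z))/3


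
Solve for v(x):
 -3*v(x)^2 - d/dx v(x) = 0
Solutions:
 v(x) = 1/(C1 + 3*x)


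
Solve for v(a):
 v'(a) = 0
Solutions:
 v(a) = C1


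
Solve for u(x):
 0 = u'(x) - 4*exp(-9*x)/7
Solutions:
 u(x) = C1 - 4*exp(-9*x)/63


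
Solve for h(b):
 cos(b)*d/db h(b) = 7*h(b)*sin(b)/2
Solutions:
 h(b) = C1/cos(b)^(7/2)


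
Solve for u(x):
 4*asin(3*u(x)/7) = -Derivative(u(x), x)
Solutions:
 Integral(1/asin(3*_y/7), (_y, u(x))) = C1 - 4*x


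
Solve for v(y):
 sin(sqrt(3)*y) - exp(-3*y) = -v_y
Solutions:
 v(y) = C1 + sqrt(3)*cos(sqrt(3)*y)/3 - exp(-3*y)/3


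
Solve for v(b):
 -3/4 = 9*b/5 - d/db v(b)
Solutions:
 v(b) = C1 + 9*b^2/10 + 3*b/4


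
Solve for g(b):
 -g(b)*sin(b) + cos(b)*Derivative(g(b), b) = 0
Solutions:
 g(b) = C1/cos(b)


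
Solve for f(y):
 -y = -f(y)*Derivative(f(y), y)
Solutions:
 f(y) = -sqrt(C1 + y^2)
 f(y) = sqrt(C1 + y^2)


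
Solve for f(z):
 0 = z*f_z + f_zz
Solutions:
 f(z) = C1 + C2*erf(sqrt(2)*z/2)


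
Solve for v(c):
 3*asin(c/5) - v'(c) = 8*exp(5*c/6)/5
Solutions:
 v(c) = C1 + 3*c*asin(c/5) + 3*sqrt(25 - c^2) - 48*exp(5*c/6)/25


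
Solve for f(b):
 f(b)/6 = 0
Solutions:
 f(b) = 0


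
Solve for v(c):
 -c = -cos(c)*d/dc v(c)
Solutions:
 v(c) = C1 + Integral(c/cos(c), c)


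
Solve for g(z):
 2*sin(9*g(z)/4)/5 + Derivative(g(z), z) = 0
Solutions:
 2*z/5 + 2*log(cos(9*g(z)/4) - 1)/9 - 2*log(cos(9*g(z)/4) + 1)/9 = C1


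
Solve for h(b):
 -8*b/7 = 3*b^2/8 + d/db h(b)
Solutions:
 h(b) = C1 - b^3/8 - 4*b^2/7


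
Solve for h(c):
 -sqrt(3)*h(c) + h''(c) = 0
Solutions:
 h(c) = C1*exp(-3^(1/4)*c) + C2*exp(3^(1/4)*c)


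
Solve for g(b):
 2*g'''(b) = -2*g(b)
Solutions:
 g(b) = C3*exp(-b) + (C1*sin(sqrt(3)*b/2) + C2*cos(sqrt(3)*b/2))*exp(b/2)


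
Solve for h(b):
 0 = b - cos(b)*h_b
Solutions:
 h(b) = C1 + Integral(b/cos(b), b)


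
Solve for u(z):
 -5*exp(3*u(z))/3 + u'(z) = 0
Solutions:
 u(z) = log(-1/(C1 + 5*z))/3
 u(z) = log((-1/(C1 + 5*z))^(1/3)*(-1 - sqrt(3)*I)/2)
 u(z) = log((-1/(C1 + 5*z))^(1/3)*(-1 + sqrt(3)*I)/2)


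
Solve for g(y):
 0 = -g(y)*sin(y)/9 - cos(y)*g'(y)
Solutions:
 g(y) = C1*cos(y)^(1/9)


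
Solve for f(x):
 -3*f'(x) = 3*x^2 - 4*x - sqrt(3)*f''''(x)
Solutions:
 f(x) = C1 + C4*exp(3^(1/6)*x) - x^3/3 + 2*x^2/3 + (C2*sin(3^(2/3)*x/2) + C3*cos(3^(2/3)*x/2))*exp(-3^(1/6)*x/2)


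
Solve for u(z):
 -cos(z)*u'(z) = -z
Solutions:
 u(z) = C1 + Integral(z/cos(z), z)


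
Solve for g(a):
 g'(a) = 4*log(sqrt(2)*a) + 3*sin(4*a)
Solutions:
 g(a) = C1 + 4*a*log(a) - 4*a + 2*a*log(2) - 3*cos(4*a)/4


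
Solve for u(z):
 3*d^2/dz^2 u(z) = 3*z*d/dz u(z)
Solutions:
 u(z) = C1 + C2*erfi(sqrt(2)*z/2)


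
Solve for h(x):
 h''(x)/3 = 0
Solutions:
 h(x) = C1 + C2*x


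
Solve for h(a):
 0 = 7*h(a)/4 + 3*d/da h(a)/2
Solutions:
 h(a) = C1*exp(-7*a/6)


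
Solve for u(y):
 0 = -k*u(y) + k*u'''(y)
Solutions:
 u(y) = C3*exp(y) + (C1*sin(sqrt(3)*y/2) + C2*cos(sqrt(3)*y/2))*exp(-y/2)


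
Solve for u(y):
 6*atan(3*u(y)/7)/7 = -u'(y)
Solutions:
 Integral(1/atan(3*_y/7), (_y, u(y))) = C1 - 6*y/7


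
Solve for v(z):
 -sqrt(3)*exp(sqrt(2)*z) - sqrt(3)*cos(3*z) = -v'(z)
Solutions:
 v(z) = C1 + sqrt(6)*exp(sqrt(2)*z)/2 + sqrt(3)*sin(3*z)/3


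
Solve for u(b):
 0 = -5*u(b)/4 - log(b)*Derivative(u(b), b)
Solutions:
 u(b) = C1*exp(-5*li(b)/4)


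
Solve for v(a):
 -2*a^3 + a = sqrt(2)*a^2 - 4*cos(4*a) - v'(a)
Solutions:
 v(a) = C1 + a^4/2 + sqrt(2)*a^3/3 - a^2/2 - sin(4*a)


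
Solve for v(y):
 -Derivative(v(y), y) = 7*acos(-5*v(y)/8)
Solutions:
 Integral(1/acos(-5*_y/8), (_y, v(y))) = C1 - 7*y


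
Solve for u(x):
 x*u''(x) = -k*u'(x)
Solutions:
 u(x) = C1 + x^(1 - re(k))*(C2*sin(log(x)*Abs(im(k))) + C3*cos(log(x)*im(k)))


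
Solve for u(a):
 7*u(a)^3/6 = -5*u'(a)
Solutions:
 u(a) = -sqrt(15)*sqrt(-1/(C1 - 7*a))
 u(a) = sqrt(15)*sqrt(-1/(C1 - 7*a))


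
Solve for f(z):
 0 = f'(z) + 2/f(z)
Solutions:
 f(z) = -sqrt(C1 - 4*z)
 f(z) = sqrt(C1 - 4*z)


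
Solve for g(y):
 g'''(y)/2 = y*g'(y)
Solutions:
 g(y) = C1 + Integral(C2*airyai(2^(1/3)*y) + C3*airybi(2^(1/3)*y), y)


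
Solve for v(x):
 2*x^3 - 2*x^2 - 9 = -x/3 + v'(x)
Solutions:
 v(x) = C1 + x^4/2 - 2*x^3/3 + x^2/6 - 9*x


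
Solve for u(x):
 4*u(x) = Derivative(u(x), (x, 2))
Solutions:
 u(x) = C1*exp(-2*x) + C2*exp(2*x)


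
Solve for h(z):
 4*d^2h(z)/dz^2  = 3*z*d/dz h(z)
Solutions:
 h(z) = C1 + C2*erfi(sqrt(6)*z/4)


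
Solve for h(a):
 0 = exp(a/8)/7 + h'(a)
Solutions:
 h(a) = C1 - 8*exp(a/8)/7


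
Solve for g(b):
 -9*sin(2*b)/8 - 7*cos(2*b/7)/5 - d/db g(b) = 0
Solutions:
 g(b) = C1 - 49*sin(2*b/7)/10 + 9*cos(2*b)/16


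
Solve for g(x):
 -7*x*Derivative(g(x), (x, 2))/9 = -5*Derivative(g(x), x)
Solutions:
 g(x) = C1 + C2*x^(52/7)


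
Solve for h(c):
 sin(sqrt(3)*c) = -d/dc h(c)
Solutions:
 h(c) = C1 + sqrt(3)*cos(sqrt(3)*c)/3


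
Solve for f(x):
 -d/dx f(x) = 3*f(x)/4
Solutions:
 f(x) = C1*exp(-3*x/4)


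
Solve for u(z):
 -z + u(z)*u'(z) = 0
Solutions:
 u(z) = -sqrt(C1 + z^2)
 u(z) = sqrt(C1 + z^2)


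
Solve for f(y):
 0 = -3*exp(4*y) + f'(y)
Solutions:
 f(y) = C1 + 3*exp(4*y)/4


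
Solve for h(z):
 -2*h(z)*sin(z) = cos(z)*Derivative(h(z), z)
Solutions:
 h(z) = C1*cos(z)^2


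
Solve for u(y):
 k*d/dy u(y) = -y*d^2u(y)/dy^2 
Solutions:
 u(y) = C1 + y^(1 - re(k))*(C2*sin(log(y)*Abs(im(k))) + C3*cos(log(y)*im(k)))


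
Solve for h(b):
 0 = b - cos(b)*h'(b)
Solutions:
 h(b) = C1 + Integral(b/cos(b), b)


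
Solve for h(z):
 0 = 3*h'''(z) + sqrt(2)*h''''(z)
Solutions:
 h(z) = C1 + C2*z + C3*z^2 + C4*exp(-3*sqrt(2)*z/2)


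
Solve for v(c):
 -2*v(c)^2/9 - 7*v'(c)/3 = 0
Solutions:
 v(c) = 21/(C1 + 2*c)


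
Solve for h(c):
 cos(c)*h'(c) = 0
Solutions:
 h(c) = C1


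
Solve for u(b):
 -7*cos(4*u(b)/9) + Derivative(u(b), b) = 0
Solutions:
 -7*b - 9*log(sin(4*u(b)/9) - 1)/8 + 9*log(sin(4*u(b)/9) + 1)/8 = C1


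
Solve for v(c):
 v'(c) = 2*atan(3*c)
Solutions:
 v(c) = C1 + 2*c*atan(3*c) - log(9*c^2 + 1)/3


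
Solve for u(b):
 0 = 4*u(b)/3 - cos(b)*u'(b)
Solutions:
 u(b) = C1*(sin(b) + 1)^(2/3)/(sin(b) - 1)^(2/3)


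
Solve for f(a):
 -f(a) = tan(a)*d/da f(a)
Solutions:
 f(a) = C1/sin(a)


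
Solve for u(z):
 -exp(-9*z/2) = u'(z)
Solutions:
 u(z) = C1 + 2*exp(-9*z/2)/9


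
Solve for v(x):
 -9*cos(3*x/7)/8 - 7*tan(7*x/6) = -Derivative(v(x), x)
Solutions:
 v(x) = C1 - 6*log(cos(7*x/6)) + 21*sin(3*x/7)/8


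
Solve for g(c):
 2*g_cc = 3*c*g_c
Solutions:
 g(c) = C1 + C2*erfi(sqrt(3)*c/2)


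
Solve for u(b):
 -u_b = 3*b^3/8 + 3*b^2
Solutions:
 u(b) = C1 - 3*b^4/32 - b^3


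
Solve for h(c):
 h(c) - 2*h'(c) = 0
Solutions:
 h(c) = C1*exp(c/2)


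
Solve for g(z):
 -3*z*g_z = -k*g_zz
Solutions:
 g(z) = C1 + C2*erf(sqrt(6)*z*sqrt(-1/k)/2)/sqrt(-1/k)


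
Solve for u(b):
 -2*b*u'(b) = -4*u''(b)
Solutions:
 u(b) = C1 + C2*erfi(b/2)


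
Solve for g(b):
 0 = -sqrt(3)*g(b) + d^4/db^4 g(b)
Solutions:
 g(b) = C1*exp(-3^(1/8)*b) + C2*exp(3^(1/8)*b) + C3*sin(3^(1/8)*b) + C4*cos(3^(1/8)*b)


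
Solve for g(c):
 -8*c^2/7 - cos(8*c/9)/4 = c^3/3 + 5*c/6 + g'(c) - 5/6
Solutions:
 g(c) = C1 - c^4/12 - 8*c^3/21 - 5*c^2/12 + 5*c/6 - 9*sin(8*c/9)/32


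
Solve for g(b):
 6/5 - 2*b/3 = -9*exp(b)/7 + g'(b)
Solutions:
 g(b) = C1 - b^2/3 + 6*b/5 + 9*exp(b)/7


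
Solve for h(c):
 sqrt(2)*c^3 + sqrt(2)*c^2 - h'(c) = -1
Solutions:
 h(c) = C1 + sqrt(2)*c^4/4 + sqrt(2)*c^3/3 + c


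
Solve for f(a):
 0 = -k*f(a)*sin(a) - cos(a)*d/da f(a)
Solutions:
 f(a) = C1*exp(k*log(cos(a)))


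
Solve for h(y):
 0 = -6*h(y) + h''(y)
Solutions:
 h(y) = C1*exp(-sqrt(6)*y) + C2*exp(sqrt(6)*y)


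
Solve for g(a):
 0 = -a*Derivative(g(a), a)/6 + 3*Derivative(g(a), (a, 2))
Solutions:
 g(a) = C1 + C2*erfi(a/6)


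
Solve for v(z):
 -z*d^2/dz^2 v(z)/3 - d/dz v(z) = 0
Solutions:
 v(z) = C1 + C2/z^2


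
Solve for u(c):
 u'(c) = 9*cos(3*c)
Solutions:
 u(c) = C1 + 3*sin(3*c)


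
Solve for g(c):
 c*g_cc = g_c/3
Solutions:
 g(c) = C1 + C2*c^(4/3)


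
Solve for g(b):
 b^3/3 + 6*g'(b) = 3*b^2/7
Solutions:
 g(b) = C1 - b^4/72 + b^3/42


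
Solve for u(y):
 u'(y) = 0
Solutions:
 u(y) = C1


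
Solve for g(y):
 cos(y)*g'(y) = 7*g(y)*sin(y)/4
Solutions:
 g(y) = C1/cos(y)^(7/4)


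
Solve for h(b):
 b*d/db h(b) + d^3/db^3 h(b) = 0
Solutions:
 h(b) = C1 + Integral(C2*airyai(-b) + C3*airybi(-b), b)


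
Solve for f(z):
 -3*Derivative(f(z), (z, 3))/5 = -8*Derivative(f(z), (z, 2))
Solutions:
 f(z) = C1 + C2*z + C3*exp(40*z/3)


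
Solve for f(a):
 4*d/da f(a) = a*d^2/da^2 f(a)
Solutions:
 f(a) = C1 + C2*a^5


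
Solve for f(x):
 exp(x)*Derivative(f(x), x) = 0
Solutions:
 f(x) = C1


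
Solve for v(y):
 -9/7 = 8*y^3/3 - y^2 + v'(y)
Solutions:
 v(y) = C1 - 2*y^4/3 + y^3/3 - 9*y/7


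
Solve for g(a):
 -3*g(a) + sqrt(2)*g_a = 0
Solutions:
 g(a) = C1*exp(3*sqrt(2)*a/2)


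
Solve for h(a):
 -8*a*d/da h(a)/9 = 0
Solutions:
 h(a) = C1


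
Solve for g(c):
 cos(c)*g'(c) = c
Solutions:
 g(c) = C1 + Integral(c/cos(c), c)


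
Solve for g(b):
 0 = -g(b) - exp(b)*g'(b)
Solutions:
 g(b) = C1*exp(exp(-b))


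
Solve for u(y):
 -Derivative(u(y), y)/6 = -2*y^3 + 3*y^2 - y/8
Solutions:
 u(y) = C1 + 3*y^4 - 6*y^3 + 3*y^2/8


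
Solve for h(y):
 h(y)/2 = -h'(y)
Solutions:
 h(y) = C1*exp(-y/2)


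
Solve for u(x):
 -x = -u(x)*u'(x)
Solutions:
 u(x) = -sqrt(C1 + x^2)
 u(x) = sqrt(C1 + x^2)


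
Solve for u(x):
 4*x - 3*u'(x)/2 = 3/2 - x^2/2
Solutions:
 u(x) = C1 + x^3/9 + 4*x^2/3 - x


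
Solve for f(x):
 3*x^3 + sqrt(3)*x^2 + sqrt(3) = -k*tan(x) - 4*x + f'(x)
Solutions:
 f(x) = C1 - k*log(cos(x)) + 3*x^4/4 + sqrt(3)*x^3/3 + 2*x^2 + sqrt(3)*x


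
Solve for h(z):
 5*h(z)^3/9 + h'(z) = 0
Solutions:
 h(z) = -3*sqrt(2)*sqrt(-1/(C1 - 5*z))/2
 h(z) = 3*sqrt(2)*sqrt(-1/(C1 - 5*z))/2


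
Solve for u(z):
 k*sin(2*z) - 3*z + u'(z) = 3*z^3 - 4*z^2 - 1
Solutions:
 u(z) = C1 + k*cos(2*z)/2 + 3*z^4/4 - 4*z^3/3 + 3*z^2/2 - z


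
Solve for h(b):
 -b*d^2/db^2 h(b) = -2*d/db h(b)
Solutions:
 h(b) = C1 + C2*b^3


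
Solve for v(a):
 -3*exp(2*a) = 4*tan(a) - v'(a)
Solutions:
 v(a) = C1 + 3*exp(2*a)/2 - 4*log(cos(a))


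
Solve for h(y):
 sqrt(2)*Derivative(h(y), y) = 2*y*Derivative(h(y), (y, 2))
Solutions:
 h(y) = C1 + C2*y^(sqrt(2)/2 + 1)


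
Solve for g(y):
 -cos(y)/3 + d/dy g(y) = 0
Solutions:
 g(y) = C1 + sin(y)/3


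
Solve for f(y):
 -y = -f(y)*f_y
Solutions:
 f(y) = -sqrt(C1 + y^2)
 f(y) = sqrt(C1 + y^2)


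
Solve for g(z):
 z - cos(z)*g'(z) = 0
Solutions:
 g(z) = C1 + Integral(z/cos(z), z)


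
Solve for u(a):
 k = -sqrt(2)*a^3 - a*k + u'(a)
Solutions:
 u(a) = C1 + sqrt(2)*a^4/4 + a^2*k/2 + a*k


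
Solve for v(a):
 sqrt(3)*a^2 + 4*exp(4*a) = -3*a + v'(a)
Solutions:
 v(a) = C1 + sqrt(3)*a^3/3 + 3*a^2/2 + exp(4*a)


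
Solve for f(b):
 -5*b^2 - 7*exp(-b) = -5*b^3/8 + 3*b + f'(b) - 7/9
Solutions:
 f(b) = C1 + 5*b^4/32 - 5*b^3/3 - 3*b^2/2 + 7*b/9 + 7*exp(-b)


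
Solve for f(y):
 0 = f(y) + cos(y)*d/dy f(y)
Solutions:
 f(y) = C1*sqrt(sin(y) - 1)/sqrt(sin(y) + 1)


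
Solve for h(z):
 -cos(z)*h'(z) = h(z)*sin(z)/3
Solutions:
 h(z) = C1*cos(z)^(1/3)


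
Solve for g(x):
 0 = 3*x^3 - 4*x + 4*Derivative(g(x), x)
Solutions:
 g(x) = C1 - 3*x^4/16 + x^2/2


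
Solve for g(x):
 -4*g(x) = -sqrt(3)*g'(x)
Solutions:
 g(x) = C1*exp(4*sqrt(3)*x/3)


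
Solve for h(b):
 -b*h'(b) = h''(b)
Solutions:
 h(b) = C1 + C2*erf(sqrt(2)*b/2)


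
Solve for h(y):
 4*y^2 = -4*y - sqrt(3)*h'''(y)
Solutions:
 h(y) = C1 + C2*y + C3*y^2 - sqrt(3)*y^5/45 - sqrt(3)*y^4/18


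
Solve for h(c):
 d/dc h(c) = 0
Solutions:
 h(c) = C1


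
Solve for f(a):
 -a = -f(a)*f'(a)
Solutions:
 f(a) = -sqrt(C1 + a^2)
 f(a) = sqrt(C1 + a^2)


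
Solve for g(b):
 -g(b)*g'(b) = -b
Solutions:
 g(b) = -sqrt(C1 + b^2)
 g(b) = sqrt(C1 + b^2)


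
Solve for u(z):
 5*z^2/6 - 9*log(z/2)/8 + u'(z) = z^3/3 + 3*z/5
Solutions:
 u(z) = C1 + z^4/12 - 5*z^3/18 + 3*z^2/10 + 9*z*log(z)/8 - 9*z/8 - 9*z*log(2)/8


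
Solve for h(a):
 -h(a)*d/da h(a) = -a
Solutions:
 h(a) = -sqrt(C1 + a^2)
 h(a) = sqrt(C1 + a^2)


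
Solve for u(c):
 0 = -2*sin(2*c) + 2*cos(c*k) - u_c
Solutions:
 u(c) = C1 + cos(2*c) + 2*sin(c*k)/k


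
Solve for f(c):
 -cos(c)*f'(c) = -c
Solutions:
 f(c) = C1 + Integral(c/cos(c), c)


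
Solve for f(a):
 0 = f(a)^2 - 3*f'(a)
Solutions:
 f(a) = -3/(C1 + a)


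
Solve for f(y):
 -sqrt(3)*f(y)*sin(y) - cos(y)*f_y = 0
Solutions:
 f(y) = C1*cos(y)^(sqrt(3))


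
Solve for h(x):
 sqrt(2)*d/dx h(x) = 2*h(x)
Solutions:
 h(x) = C1*exp(sqrt(2)*x)


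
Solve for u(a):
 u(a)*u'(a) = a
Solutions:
 u(a) = -sqrt(C1 + a^2)
 u(a) = sqrt(C1 + a^2)


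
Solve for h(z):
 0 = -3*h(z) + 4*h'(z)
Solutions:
 h(z) = C1*exp(3*z/4)


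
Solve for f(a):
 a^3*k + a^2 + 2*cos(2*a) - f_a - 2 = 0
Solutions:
 f(a) = C1 + a^4*k/4 + a^3/3 - 2*a + 2*sin(a)*cos(a)


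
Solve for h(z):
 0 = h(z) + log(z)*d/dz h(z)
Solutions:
 h(z) = C1*exp(-li(z))


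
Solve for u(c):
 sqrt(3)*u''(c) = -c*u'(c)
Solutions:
 u(c) = C1 + C2*erf(sqrt(2)*3^(3/4)*c/6)


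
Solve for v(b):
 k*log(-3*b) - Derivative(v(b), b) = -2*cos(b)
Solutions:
 v(b) = C1 + b*k*(log(-b) - 1) + b*k*log(3) + 2*sin(b)


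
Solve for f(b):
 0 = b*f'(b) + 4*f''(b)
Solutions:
 f(b) = C1 + C2*erf(sqrt(2)*b/4)


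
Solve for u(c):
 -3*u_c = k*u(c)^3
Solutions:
 u(c) = -sqrt(6)*sqrt(-1/(C1 - c*k))/2
 u(c) = sqrt(6)*sqrt(-1/(C1 - c*k))/2


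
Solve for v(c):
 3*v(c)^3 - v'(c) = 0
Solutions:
 v(c) = -sqrt(2)*sqrt(-1/(C1 + 3*c))/2
 v(c) = sqrt(2)*sqrt(-1/(C1 + 3*c))/2


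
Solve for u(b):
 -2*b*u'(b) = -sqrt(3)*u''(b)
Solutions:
 u(b) = C1 + C2*erfi(3^(3/4)*b/3)


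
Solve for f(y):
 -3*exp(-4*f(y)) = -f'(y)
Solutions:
 f(y) = log(-I*(C1 + 12*y)^(1/4))
 f(y) = log(I*(C1 + 12*y)^(1/4))
 f(y) = log(-(C1 + 12*y)^(1/4))
 f(y) = log(C1 + 12*y)/4


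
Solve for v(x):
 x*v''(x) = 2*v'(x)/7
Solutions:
 v(x) = C1 + C2*x^(9/7)


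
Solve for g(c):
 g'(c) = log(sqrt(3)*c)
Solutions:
 g(c) = C1 + c*log(c) - c + c*log(3)/2


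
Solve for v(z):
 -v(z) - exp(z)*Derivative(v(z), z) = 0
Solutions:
 v(z) = C1*exp(exp(-z))


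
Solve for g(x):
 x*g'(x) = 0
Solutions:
 g(x) = C1


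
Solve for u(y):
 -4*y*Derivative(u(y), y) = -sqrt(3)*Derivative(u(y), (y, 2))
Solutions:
 u(y) = C1 + C2*erfi(sqrt(2)*3^(3/4)*y/3)


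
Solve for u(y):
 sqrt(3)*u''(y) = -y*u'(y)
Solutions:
 u(y) = C1 + C2*erf(sqrt(2)*3^(3/4)*y/6)


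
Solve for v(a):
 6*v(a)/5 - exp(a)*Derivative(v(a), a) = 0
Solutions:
 v(a) = C1*exp(-6*exp(-a)/5)


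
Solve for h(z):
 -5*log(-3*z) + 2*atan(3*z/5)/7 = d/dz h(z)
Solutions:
 h(z) = C1 - 5*z*log(-z) + 2*z*atan(3*z/5)/7 - 5*z*log(3) + 5*z - 5*log(9*z^2 + 25)/21


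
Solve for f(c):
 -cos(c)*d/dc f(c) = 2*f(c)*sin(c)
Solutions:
 f(c) = C1*cos(c)^2


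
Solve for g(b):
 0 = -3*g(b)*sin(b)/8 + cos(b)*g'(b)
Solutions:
 g(b) = C1/cos(b)^(3/8)


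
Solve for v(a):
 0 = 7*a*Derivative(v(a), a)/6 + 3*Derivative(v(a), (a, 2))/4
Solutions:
 v(a) = C1 + C2*erf(sqrt(7)*a/3)


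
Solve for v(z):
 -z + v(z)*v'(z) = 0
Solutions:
 v(z) = -sqrt(C1 + z^2)
 v(z) = sqrt(C1 + z^2)


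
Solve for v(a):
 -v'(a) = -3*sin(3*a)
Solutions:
 v(a) = C1 - cos(3*a)


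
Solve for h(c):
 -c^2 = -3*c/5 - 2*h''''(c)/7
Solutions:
 h(c) = C1 + C2*c + C3*c^2 + C4*c^3 + 7*c^6/720 - 7*c^5/400


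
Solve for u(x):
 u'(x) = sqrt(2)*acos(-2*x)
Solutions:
 u(x) = C1 + sqrt(2)*(x*acos(-2*x) + sqrt(1 - 4*x^2)/2)


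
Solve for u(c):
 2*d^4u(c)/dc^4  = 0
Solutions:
 u(c) = C1 + C2*c + C3*c^2 + C4*c^3


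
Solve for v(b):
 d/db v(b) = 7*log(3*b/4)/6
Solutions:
 v(b) = C1 + 7*b*log(b)/6 - 7*b*log(2)/3 - 7*b/6 + 7*b*log(3)/6


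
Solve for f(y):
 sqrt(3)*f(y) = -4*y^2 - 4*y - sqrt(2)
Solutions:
 f(y) = -4*sqrt(3)*y^2/3 - 4*sqrt(3)*y/3 - sqrt(6)/3


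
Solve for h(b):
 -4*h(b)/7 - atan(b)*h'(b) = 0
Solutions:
 h(b) = C1*exp(-4*Integral(1/atan(b), b)/7)


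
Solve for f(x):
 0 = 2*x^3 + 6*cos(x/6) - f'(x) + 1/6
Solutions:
 f(x) = C1 + x^4/2 + x/6 + 36*sin(x/6)


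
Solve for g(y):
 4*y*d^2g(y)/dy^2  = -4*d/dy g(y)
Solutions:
 g(y) = C1 + C2*log(y)


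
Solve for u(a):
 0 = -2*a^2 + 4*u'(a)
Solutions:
 u(a) = C1 + a^3/6


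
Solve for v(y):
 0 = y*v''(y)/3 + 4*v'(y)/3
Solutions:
 v(y) = C1 + C2/y^3


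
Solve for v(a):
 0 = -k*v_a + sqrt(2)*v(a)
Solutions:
 v(a) = C1*exp(sqrt(2)*a/k)


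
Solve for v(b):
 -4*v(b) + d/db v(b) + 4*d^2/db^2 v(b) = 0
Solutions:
 v(b) = C1*exp(b*(-1 + sqrt(65))/8) + C2*exp(-b*(1 + sqrt(65))/8)


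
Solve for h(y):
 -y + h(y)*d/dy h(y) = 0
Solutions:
 h(y) = -sqrt(C1 + y^2)
 h(y) = sqrt(C1 + y^2)


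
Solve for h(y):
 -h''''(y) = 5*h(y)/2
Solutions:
 h(y) = (C1*sin(10^(1/4)*y/2) + C2*cos(10^(1/4)*y/2))*exp(-10^(1/4)*y/2) + (C3*sin(10^(1/4)*y/2) + C4*cos(10^(1/4)*y/2))*exp(10^(1/4)*y/2)


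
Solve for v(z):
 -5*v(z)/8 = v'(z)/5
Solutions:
 v(z) = C1*exp(-25*z/8)


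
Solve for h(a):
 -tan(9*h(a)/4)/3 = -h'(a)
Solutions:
 h(a) = -4*asin(C1*exp(3*a/4))/9 + 4*pi/9
 h(a) = 4*asin(C1*exp(3*a/4))/9


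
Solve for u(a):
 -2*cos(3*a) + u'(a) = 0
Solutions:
 u(a) = C1 + 2*sin(3*a)/3


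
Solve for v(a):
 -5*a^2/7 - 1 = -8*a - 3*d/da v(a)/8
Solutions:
 v(a) = C1 + 40*a^3/63 - 32*a^2/3 + 8*a/3


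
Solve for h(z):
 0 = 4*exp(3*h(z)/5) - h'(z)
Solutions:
 h(z) = 5*log(-1/(C1 + 12*z))/3 + 5*log(5)/3
 h(z) = 5*log(5^(1/3)*(-1/(C1 + 4*z))^(1/3)*(-3^(2/3) - 3*3^(1/6)*I)/6)
 h(z) = 5*log(5^(1/3)*(-1/(C1 + 4*z))^(1/3)*(-3^(2/3) + 3*3^(1/6)*I)/6)


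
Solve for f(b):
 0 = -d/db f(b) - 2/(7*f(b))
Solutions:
 f(b) = -sqrt(C1 - 28*b)/7
 f(b) = sqrt(C1 - 28*b)/7


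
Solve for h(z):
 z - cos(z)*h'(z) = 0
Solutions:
 h(z) = C1 + Integral(z/cos(z), z)


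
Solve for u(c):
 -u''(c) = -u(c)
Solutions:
 u(c) = C1*exp(-c) + C2*exp(c)


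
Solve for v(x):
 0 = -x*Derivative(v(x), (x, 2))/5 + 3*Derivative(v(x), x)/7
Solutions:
 v(x) = C1 + C2*x^(22/7)


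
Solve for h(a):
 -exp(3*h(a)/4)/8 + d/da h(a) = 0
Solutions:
 h(a) = 4*log(-1/(C1 + 3*a))/3 + 20*log(2)/3
 h(a) = 4*log((-1/(C1 + a))^(1/3)*(-6^(2/3)/3 - 2^(2/3)*3^(1/6)*I))
 h(a) = 4*log((-1/(C1 + a))^(1/3)*(-6^(2/3)/3 + 2^(2/3)*3^(1/6)*I))


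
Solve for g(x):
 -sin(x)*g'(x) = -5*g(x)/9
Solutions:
 g(x) = C1*(cos(x) - 1)^(5/18)/(cos(x) + 1)^(5/18)


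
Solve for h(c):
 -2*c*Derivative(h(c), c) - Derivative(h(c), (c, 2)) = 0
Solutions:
 h(c) = C1 + C2*erf(c)


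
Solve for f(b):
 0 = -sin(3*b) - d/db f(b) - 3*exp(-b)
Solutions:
 f(b) = C1 + cos(3*b)/3 + 3*exp(-b)


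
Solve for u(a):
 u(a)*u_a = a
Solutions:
 u(a) = -sqrt(C1 + a^2)
 u(a) = sqrt(C1 + a^2)


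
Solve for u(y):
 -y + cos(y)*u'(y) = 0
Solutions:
 u(y) = C1 + Integral(y/cos(y), y)


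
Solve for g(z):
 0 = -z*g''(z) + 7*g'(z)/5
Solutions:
 g(z) = C1 + C2*z^(12/5)


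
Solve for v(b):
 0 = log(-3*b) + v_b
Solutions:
 v(b) = C1 - b*log(-b) + b*(1 - log(3))


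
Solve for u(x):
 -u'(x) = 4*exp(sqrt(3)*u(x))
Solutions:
 u(x) = sqrt(3)*(2*log(1/(C1 + 4*x)) - log(3))/6


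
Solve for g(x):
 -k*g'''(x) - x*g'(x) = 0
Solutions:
 g(x) = C1 + Integral(C2*airyai(x*(-1/k)^(1/3)) + C3*airybi(x*(-1/k)^(1/3)), x)


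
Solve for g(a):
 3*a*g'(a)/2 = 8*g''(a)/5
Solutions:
 g(a) = C1 + C2*erfi(sqrt(30)*a/8)


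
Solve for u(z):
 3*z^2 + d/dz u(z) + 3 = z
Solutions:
 u(z) = C1 - z^3 + z^2/2 - 3*z


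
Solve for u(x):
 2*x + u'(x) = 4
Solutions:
 u(x) = C1 - x^2 + 4*x


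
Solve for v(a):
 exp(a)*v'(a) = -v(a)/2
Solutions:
 v(a) = C1*exp(exp(-a)/2)


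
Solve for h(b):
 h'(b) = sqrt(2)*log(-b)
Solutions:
 h(b) = C1 + sqrt(2)*b*log(-b) - sqrt(2)*b


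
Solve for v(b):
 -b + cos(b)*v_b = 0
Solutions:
 v(b) = C1 + Integral(b/cos(b), b)


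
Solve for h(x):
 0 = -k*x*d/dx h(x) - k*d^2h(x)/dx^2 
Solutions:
 h(x) = C1 + C2*erf(sqrt(2)*x/2)


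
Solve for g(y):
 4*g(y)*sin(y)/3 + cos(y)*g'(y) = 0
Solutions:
 g(y) = C1*cos(y)^(4/3)


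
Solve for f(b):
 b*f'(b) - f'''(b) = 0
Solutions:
 f(b) = C1 + Integral(C2*airyai(b) + C3*airybi(b), b)


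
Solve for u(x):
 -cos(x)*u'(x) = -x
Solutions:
 u(x) = C1 + Integral(x/cos(x), x)


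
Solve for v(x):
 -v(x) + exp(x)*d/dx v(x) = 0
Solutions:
 v(x) = C1*exp(-exp(-x))


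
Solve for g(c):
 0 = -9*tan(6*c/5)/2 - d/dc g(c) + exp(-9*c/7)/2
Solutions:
 g(c) = C1 - 15*log(tan(6*c/5)^2 + 1)/8 - 7*exp(-9*c/7)/18


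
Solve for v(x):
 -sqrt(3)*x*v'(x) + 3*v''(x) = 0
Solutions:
 v(x) = C1 + C2*erfi(sqrt(2)*3^(3/4)*x/6)


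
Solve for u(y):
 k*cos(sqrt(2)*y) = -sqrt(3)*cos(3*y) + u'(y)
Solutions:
 u(y) = C1 + sqrt(2)*k*sin(sqrt(2)*y)/2 + sqrt(3)*sin(3*y)/3


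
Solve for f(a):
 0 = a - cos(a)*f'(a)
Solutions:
 f(a) = C1 + Integral(a/cos(a), a)


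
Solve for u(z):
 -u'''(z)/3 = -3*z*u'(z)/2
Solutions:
 u(z) = C1 + Integral(C2*airyai(6^(2/3)*z/2) + C3*airybi(6^(2/3)*z/2), z)


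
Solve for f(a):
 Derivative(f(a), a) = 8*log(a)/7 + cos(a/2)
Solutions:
 f(a) = C1 + 8*a*log(a)/7 - 8*a/7 + 2*sin(a/2)


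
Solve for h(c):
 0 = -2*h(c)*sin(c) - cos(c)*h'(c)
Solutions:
 h(c) = C1*cos(c)^2


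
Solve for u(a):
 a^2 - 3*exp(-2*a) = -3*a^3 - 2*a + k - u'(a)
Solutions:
 u(a) = C1 - 3*a^4/4 - a^3/3 - a^2 + a*k - 3*exp(-2*a)/2


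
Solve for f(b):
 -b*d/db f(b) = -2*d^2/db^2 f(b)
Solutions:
 f(b) = C1 + C2*erfi(b/2)


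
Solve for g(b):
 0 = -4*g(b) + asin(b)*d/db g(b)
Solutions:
 g(b) = C1*exp(4*Integral(1/asin(b), b))


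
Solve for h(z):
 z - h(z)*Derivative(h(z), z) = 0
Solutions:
 h(z) = -sqrt(C1 + z^2)
 h(z) = sqrt(C1 + z^2)


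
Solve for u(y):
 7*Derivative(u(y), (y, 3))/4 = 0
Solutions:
 u(y) = C1 + C2*y + C3*y^2


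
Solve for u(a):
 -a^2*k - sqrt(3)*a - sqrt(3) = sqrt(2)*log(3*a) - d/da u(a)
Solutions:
 u(a) = C1 + a^3*k/3 + sqrt(3)*a^2/2 + sqrt(2)*a*log(a) - sqrt(2)*a + sqrt(2)*a*log(3) + sqrt(3)*a


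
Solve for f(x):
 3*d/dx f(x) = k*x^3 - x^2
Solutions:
 f(x) = C1 + k*x^4/12 - x^3/9


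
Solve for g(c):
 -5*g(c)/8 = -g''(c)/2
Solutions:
 g(c) = C1*exp(-sqrt(5)*c/2) + C2*exp(sqrt(5)*c/2)


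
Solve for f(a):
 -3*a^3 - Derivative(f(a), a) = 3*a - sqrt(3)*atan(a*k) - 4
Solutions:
 f(a) = C1 - 3*a^4/4 - 3*a^2/2 + 4*a + sqrt(3)*Piecewise((a*atan(a*k) - log(a^2*k^2 + 1)/(2*k), Ne(k, 0)), (0, True))


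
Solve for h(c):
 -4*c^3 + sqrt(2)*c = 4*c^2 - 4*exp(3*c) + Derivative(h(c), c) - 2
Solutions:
 h(c) = C1 - c^4 - 4*c^3/3 + sqrt(2)*c^2/2 + 2*c + 4*exp(3*c)/3


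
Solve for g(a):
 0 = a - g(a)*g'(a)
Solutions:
 g(a) = -sqrt(C1 + a^2)
 g(a) = sqrt(C1 + a^2)


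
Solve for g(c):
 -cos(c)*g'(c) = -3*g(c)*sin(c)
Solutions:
 g(c) = C1/cos(c)^3


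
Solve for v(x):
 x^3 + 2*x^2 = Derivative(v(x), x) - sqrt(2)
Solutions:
 v(x) = C1 + x^4/4 + 2*x^3/3 + sqrt(2)*x


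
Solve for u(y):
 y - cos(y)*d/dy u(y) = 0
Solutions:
 u(y) = C1 + Integral(y/cos(y), y)


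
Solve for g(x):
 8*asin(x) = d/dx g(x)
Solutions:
 g(x) = C1 + 8*x*asin(x) + 8*sqrt(1 - x^2)


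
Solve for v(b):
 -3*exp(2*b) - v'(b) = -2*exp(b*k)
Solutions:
 v(b) = C1 - 3*exp(2*b)/2 + 2*exp(b*k)/k


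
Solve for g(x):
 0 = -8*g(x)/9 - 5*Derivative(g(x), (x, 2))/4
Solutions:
 g(x) = C1*sin(4*sqrt(10)*x/15) + C2*cos(4*sqrt(10)*x/15)


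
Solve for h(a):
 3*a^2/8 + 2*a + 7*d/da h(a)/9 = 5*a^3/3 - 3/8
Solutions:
 h(a) = C1 + 15*a^4/28 - 9*a^3/56 - 9*a^2/7 - 27*a/56


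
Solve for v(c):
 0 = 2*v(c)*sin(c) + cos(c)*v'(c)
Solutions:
 v(c) = C1*cos(c)^2


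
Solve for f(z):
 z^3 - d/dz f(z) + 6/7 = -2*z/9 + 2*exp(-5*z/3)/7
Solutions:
 f(z) = C1 + z^4/4 + z^2/9 + 6*z/7 + 6*exp(-5*z/3)/35


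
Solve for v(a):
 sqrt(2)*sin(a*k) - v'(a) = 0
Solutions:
 v(a) = C1 - sqrt(2)*cos(a*k)/k


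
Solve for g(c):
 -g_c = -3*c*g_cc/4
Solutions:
 g(c) = C1 + C2*c^(7/3)


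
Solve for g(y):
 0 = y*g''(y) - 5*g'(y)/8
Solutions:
 g(y) = C1 + C2*y^(13/8)


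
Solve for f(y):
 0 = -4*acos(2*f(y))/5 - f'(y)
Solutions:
 Integral(1/acos(2*_y), (_y, f(y))) = C1 - 4*y/5


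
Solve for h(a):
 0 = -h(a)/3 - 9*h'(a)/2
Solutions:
 h(a) = C1*exp(-2*a/27)


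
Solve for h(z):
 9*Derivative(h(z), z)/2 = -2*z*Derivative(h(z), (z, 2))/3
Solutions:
 h(z) = C1 + C2/z^(23/4)


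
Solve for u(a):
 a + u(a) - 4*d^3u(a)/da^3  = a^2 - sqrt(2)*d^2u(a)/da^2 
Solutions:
 u(a) = C1*exp(a*(-2^(1/3)*(sqrt(2) + 108 + sqrt(-2 + (sqrt(2) + 108)^2))^(1/3) - 2^(2/3)/(sqrt(2) + 108 + sqrt(-2 + (sqrt(2) + 108)^2))^(1/3) + 2*sqrt(2))/24)*sin(2^(1/3)*sqrt(3)*a*(-(sqrt(2) + 108 + sqrt(-2 + (sqrt(2) + 108)^2))^(1/3) + 2^(1/3)/(sqrt(2) + 108 + sqrt(-2 + (sqrt(2) + 108)^2))^(1/3))/24) + C2*exp(a*(-2^(1/3)*(sqrt(2) + 108 + sqrt(-2 + (sqrt(2) + 108)^2))^(1/3) - 2^(2/3)/(sqrt(2) + 108 + sqrt(-2 + (sqrt(2) + 108)^2))^(1/3) + 2*sqrt(2))/24)*cos(2^(1/3)*sqrt(3)*a*(-(sqrt(2) + 108 + sqrt(-2 + (sqrt(2) + 108)^2))^(1/3) + 2^(1/3)/(sqrt(2) + 108 + sqrt(-2 + (sqrt(2) + 108)^2))^(1/3))/24) + C3*exp(a*(2^(2/3)/(sqrt(2) + 108 + sqrt(-2 + (sqrt(2) + 108)^2))^(1/3) + sqrt(2) + 2^(1/3)*(sqrt(2) + 108 + sqrt(-2 + (sqrt(2) + 108)^2))^(1/3))/12) + a^2 - a - 2*sqrt(2)


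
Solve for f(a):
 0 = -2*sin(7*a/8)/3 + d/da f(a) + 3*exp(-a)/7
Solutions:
 f(a) = C1 - 16*cos(7*a/8)/21 + 3*exp(-a)/7


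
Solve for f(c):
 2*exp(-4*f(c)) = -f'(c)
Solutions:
 f(c) = log(-I*(C1 - 8*c)^(1/4))
 f(c) = log(I*(C1 - 8*c)^(1/4))
 f(c) = log(-(C1 - 8*c)^(1/4))
 f(c) = log(C1 - 8*c)/4


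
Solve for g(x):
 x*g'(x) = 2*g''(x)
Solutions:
 g(x) = C1 + C2*erfi(x/2)


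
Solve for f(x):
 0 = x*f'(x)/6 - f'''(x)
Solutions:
 f(x) = C1 + Integral(C2*airyai(6^(2/3)*x/6) + C3*airybi(6^(2/3)*x/6), x)


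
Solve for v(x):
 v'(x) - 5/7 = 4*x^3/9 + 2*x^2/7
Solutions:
 v(x) = C1 + x^4/9 + 2*x^3/21 + 5*x/7


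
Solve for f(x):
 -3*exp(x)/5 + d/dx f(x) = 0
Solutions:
 f(x) = C1 + 3*exp(x)/5


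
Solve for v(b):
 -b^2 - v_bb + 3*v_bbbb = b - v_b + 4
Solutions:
 v(b) = C1 + C2*exp(2^(1/3)*b*(2/(sqrt(77) + 9)^(1/3) + 2^(1/3)*(sqrt(77) + 9)^(1/3))/12)*sin(2^(1/3)*sqrt(3)*b*(-2^(1/3)*(sqrt(77) + 9)^(1/3) + 2/(sqrt(77) + 9)^(1/3))/12) + C3*exp(2^(1/3)*b*(2/(sqrt(77) + 9)^(1/3) + 2^(1/3)*(sqrt(77) + 9)^(1/3))/12)*cos(2^(1/3)*sqrt(3)*b*(-2^(1/3)*(sqrt(77) + 9)^(1/3) + 2/(sqrt(77) + 9)^(1/3))/12) + C4*exp(-2^(1/3)*b*(2/(sqrt(77) + 9)^(1/3) + 2^(1/3)*(sqrt(77) + 9)^(1/3))/6) + b^3/3 + 3*b^2/2 + 7*b


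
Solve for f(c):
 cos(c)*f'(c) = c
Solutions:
 f(c) = C1 + Integral(c/cos(c), c)


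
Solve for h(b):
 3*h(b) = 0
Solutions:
 h(b) = 0


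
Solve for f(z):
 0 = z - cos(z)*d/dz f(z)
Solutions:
 f(z) = C1 + Integral(z/cos(z), z)


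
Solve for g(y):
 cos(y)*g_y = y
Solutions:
 g(y) = C1 + Integral(y/cos(y), y)


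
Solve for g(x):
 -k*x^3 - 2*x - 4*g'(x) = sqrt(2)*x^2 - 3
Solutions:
 g(x) = C1 - k*x^4/16 - sqrt(2)*x^3/12 - x^2/4 + 3*x/4


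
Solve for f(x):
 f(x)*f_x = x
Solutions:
 f(x) = -sqrt(C1 + x^2)
 f(x) = sqrt(C1 + x^2)


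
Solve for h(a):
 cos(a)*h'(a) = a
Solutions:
 h(a) = C1 + Integral(a/cos(a), a)


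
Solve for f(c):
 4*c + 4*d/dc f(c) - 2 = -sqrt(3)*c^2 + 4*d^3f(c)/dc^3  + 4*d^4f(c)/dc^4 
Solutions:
 f(c) = C1 + C2*exp(-c*(2*2^(1/3)/(3*sqrt(69) + 25)^(1/3) + 4 + 2^(2/3)*(3*sqrt(69) + 25)^(1/3))/12)*sin(2^(1/3)*sqrt(3)*c*(-2^(1/3)*(3*sqrt(69) + 25)^(1/3) + 2/(3*sqrt(69) + 25)^(1/3))/12) + C3*exp(-c*(2*2^(1/3)/(3*sqrt(69) + 25)^(1/3) + 4 + 2^(2/3)*(3*sqrt(69) + 25)^(1/3))/12)*cos(2^(1/3)*sqrt(3)*c*(-2^(1/3)*(3*sqrt(69) + 25)^(1/3) + 2/(3*sqrt(69) + 25)^(1/3))/12) + C4*exp(c*(-2 + 2*2^(1/3)/(3*sqrt(69) + 25)^(1/3) + 2^(2/3)*(3*sqrt(69) + 25)^(1/3))/6) - sqrt(3)*c^3/12 - c^2/2 - sqrt(3)*c/2 + c/2


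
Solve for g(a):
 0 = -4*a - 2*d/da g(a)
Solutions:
 g(a) = C1 - a^2


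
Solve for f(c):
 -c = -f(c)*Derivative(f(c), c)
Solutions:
 f(c) = -sqrt(C1 + c^2)
 f(c) = sqrt(C1 + c^2)


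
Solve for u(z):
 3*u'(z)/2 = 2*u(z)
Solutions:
 u(z) = C1*exp(4*z/3)


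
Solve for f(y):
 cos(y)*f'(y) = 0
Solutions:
 f(y) = C1


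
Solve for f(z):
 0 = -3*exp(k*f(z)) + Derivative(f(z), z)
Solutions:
 f(z) = Piecewise((log(-1/(C1*k + 3*k*z))/k, Ne(k, 0)), (nan, True))
 f(z) = Piecewise((C1 + 3*z, Eq(k, 0)), (nan, True))


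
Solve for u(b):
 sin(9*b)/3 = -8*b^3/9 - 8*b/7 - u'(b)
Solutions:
 u(b) = C1 - 2*b^4/9 - 4*b^2/7 + cos(9*b)/27


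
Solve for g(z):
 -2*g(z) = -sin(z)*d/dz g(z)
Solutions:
 g(z) = C1*(cos(z) - 1)/(cos(z) + 1)


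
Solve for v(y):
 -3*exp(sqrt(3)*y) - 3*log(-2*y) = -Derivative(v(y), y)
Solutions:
 v(y) = C1 + 3*y*log(-y) + 3*y*(-1 + log(2)) + sqrt(3)*exp(sqrt(3)*y)


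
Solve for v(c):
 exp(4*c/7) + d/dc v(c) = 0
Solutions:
 v(c) = C1 - 7*exp(4*c/7)/4


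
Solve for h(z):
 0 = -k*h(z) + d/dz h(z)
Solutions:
 h(z) = C1*exp(k*z)


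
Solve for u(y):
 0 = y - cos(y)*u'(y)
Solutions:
 u(y) = C1 + Integral(y/cos(y), y)


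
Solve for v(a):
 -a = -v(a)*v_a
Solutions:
 v(a) = -sqrt(C1 + a^2)
 v(a) = sqrt(C1 + a^2)


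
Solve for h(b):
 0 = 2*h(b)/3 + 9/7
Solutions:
 h(b) = -27/14


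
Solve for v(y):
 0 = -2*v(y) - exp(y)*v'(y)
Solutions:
 v(y) = C1*exp(2*exp(-y))


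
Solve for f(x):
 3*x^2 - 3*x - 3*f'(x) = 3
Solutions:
 f(x) = C1 + x^3/3 - x^2/2 - x


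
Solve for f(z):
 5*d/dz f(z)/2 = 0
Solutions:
 f(z) = C1


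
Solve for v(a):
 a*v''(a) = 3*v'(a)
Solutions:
 v(a) = C1 + C2*a^4


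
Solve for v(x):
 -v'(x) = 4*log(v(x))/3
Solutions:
 li(v(x)) = C1 - 4*x/3


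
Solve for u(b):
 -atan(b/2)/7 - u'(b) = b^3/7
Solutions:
 u(b) = C1 - b^4/28 - b*atan(b/2)/7 + log(b^2 + 4)/7


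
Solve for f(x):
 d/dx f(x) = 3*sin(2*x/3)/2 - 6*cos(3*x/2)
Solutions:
 f(x) = C1 - 4*sin(3*x/2) - 9*cos(2*x/3)/4


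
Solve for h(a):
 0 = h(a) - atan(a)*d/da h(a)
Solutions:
 h(a) = C1*exp(Integral(1/atan(a), a))


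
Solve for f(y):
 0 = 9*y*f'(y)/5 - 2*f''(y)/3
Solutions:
 f(y) = C1 + C2*erfi(3*sqrt(15)*y/10)


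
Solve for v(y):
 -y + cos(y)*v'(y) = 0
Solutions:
 v(y) = C1 + Integral(y/cos(y), y)


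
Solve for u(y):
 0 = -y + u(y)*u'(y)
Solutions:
 u(y) = -sqrt(C1 + y^2)
 u(y) = sqrt(C1 + y^2)


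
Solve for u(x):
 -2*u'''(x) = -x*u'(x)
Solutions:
 u(x) = C1 + Integral(C2*airyai(2^(2/3)*x/2) + C3*airybi(2^(2/3)*x/2), x)


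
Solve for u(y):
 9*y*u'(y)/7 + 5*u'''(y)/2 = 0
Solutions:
 u(y) = C1 + Integral(C2*airyai(-18^(1/3)*35^(2/3)*y/35) + C3*airybi(-18^(1/3)*35^(2/3)*y/35), y)


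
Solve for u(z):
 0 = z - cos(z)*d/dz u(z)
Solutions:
 u(z) = C1 + Integral(z/cos(z), z)


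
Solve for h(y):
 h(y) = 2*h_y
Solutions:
 h(y) = C1*exp(y/2)


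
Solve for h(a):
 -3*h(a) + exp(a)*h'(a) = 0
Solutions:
 h(a) = C1*exp(-3*exp(-a))


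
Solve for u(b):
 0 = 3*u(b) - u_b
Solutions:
 u(b) = C1*exp(3*b)


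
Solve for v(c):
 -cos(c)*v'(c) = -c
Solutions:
 v(c) = C1 + Integral(c/cos(c), c)
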